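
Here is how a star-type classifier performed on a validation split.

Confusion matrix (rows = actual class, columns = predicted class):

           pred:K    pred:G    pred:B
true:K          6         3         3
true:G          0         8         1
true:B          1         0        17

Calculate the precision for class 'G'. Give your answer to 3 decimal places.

0.727

precision = TP/(TP+FP).
G: TP=8, FP=3+0=3 → 8/11 = 0.7273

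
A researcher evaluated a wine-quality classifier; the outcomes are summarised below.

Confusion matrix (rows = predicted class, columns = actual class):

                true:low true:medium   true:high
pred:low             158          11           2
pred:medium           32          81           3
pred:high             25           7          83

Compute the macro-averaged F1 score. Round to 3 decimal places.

0.797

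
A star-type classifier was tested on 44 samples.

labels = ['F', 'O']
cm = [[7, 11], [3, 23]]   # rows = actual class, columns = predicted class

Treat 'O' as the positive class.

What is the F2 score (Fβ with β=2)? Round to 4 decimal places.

Fβ = (1+β²)·TP / ((1+β²)·TP + β²·FN + FP), with β²=4
= 5·23 / (5·23 + 4·3 + 11) = 0.8333

0.8333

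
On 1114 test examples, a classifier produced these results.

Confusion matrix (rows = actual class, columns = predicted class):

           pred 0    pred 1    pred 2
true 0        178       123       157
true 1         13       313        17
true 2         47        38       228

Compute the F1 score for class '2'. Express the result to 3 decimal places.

F1 score = 2·TP/(2·TP+FP+FN).
2: TP=228, FP=157+17=174, FN=47+38=85 → 456/715 = 0.6378

0.638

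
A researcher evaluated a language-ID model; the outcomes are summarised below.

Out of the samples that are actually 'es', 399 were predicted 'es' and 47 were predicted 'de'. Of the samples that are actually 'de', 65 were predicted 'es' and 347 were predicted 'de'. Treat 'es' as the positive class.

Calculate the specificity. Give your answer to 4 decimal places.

0.8422

Specificity = TN/(TN+FP) = 347/(347+65) = 0.8422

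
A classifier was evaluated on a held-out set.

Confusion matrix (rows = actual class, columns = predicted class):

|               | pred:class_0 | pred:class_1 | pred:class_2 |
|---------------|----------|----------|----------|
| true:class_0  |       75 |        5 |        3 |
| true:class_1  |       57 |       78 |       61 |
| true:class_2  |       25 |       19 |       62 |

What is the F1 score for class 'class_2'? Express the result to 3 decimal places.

One-vs-rest for 'class_2': TP = diagonal; FP = other classes predicted 'class_2'; FN = 'class_2' predicted as other.
F1 score = 2·TP/(2·TP+FP+FN).
class_2: TP=62, FP=3+61=64, FN=25+19=44 → 124/232 = 0.5345

0.534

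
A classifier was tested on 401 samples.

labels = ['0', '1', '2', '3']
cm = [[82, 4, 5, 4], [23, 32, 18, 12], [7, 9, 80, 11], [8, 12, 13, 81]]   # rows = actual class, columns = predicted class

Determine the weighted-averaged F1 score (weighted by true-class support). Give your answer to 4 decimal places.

0.6752

Per-class F1 score (2·TP/(2·TP+FP+FN)):
  0: TP=82, FP=23+7+8=38, FN=4+5+4=13 → 164/215 = 0.76279
  1: TP=32, FP=4+9+12=25, FN=23+18+12=53 → 64/142 = 0.45070
  2: TP=80, FP=5+18+13=36, FN=7+9+11=27 → 160/223 = 0.71749
  3: TP=81, FP=4+12+11=27, FN=8+12+13=33 → 162/222 = 0.72973
Weighted-F1 score = Σ (supportᵢ/N)·F1 scoreᵢ with N=401: (95/401)·0.76279 + (85/401)·0.45070 + (107/401)·0.71749 + (114/401)·0.72973 = 0.6752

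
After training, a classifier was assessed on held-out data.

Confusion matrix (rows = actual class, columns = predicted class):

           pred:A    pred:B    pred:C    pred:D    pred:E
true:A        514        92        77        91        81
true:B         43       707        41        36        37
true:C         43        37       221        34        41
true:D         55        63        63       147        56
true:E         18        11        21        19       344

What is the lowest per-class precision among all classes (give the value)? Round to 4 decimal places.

0.4495

Per-class precision (TP/(TP+FP)):
  A: TP=514, FP=43+43+55+18=159 → 514/673 = 0.76374
  B: TP=707, FP=92+37+63+11=203 → 707/910 = 0.77692
  C: TP=221, FP=77+41+63+21=202 → 221/423 = 0.52246
  D: TP=147, FP=91+36+34+19=180 → 147/327 = 0.44954
  E: TP=344, FP=81+37+41+56=215 → 344/559 = 0.61538
Lowest is class 'D' with precision = 0.4495.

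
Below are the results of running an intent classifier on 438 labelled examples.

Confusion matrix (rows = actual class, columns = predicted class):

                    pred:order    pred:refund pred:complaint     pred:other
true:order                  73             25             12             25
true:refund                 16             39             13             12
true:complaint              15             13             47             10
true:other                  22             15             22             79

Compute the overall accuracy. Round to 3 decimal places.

0.543

Accuracy = trace / total = (73+39+47+79=238) / 438 = 238/438 = 0.543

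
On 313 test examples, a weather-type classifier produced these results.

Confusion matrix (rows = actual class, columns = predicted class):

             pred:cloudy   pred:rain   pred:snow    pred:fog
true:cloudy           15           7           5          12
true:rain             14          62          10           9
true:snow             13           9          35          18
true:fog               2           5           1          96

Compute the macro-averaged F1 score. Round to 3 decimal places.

0.604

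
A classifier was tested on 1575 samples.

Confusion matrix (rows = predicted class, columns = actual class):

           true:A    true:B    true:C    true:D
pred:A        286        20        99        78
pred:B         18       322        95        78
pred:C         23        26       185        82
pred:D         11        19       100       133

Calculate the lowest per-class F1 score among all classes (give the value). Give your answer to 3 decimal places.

Per-class F1 score (2·TP/(2·TP+FP+FN)):
  A: TP=286, FP=20+99+78=197, FN=18+23+11=52 → 572/821 = 0.6967
  B: TP=322, FP=18+95+78=191, FN=20+26+19=65 → 644/900 = 0.7156
  C: TP=185, FP=23+26+82=131, FN=99+95+100=294 → 370/795 = 0.4654
  D: TP=133, FP=11+19+100=130, FN=78+78+82=238 → 266/634 = 0.4196
Lowest is class 'D' with F1 score = 0.420.

0.420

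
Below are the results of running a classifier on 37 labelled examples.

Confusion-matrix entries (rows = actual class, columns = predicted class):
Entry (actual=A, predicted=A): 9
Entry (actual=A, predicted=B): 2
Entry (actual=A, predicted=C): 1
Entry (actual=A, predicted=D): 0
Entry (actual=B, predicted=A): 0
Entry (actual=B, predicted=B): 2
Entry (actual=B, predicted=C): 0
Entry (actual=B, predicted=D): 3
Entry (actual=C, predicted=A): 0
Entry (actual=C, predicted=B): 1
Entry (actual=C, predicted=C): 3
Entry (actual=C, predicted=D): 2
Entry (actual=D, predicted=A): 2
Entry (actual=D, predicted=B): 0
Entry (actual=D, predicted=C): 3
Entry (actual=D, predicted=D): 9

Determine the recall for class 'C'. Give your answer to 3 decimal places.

recall = TP/(TP+FN).
C: TP=3, FN=0+1+2=3 → 3/6 = 0.5000

0.500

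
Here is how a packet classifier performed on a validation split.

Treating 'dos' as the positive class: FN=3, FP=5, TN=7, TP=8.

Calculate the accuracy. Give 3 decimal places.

Accuracy = (TP+TN)/N = (8+7)/23 = 0.652

0.652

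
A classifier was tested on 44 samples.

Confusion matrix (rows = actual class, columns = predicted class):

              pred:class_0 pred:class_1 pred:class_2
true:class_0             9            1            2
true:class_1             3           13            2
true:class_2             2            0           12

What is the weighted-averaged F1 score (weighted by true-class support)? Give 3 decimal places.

0.776

Per-class F1 score (2·TP/(2·TP+FP+FN)):
  class_0: TP=9, FP=3+2=5, FN=1+2=3 → 18/26 = 0.6923
  class_1: TP=13, FP=1+0=1, FN=3+2=5 → 26/32 = 0.8125
  class_2: TP=12, FP=2+2=4, FN=2+0=2 → 24/30 = 0.8000
Weighted-F1 score = Σ (supportᵢ/N)·F1 scoreᵢ with N=44: (12/44)·0.6923 + (18/44)·0.8125 + (14/44)·0.8000 = 0.776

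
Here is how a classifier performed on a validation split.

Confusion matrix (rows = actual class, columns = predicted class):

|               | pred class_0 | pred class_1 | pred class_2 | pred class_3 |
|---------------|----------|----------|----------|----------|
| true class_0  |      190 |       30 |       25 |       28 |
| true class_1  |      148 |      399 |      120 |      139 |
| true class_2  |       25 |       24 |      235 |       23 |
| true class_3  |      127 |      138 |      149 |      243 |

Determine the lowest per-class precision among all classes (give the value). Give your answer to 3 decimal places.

0.388

Per-class precision (TP/(TP+FP)):
  class_0: TP=190, FP=148+25+127=300 → 190/490 = 0.3878
  class_1: TP=399, FP=30+24+138=192 → 399/591 = 0.6751
  class_2: TP=235, FP=25+120+149=294 → 235/529 = 0.4442
  class_3: TP=243, FP=28+139+23=190 → 243/433 = 0.5612
Lowest is class 'class_0' with precision = 0.388.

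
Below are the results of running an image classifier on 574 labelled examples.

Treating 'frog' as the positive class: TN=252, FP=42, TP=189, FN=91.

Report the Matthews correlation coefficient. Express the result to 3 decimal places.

0.542

MCC = (TP·TN − FP·FN) / √((TP+FP)(TP+FN)(TN+FP)(TN+FN))
Numerator = 189·252 − 42·91 = 43806
Denominator = √(231·280·294·343) = √6522460560 = 80761.7518
MCC = 43806 / 80761.7518 = 0.542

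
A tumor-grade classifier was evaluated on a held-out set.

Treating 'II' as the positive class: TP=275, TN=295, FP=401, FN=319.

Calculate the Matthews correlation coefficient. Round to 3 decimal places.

-0.113

MCC = (TP·TN − FP·FN) / √((TP+FP)(TP+FN)(TN+FP)(TN+FN))
Numerator = 275·295 − 401·319 = -46794
Denominator = √(676·594·696·614) = √171597419136 = 414243.1884
MCC = -46794 / 414243.1884 = -0.113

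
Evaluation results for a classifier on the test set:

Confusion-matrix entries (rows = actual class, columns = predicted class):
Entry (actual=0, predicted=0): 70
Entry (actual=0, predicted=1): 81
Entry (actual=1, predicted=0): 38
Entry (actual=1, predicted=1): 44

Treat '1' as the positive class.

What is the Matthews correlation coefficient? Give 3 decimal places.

0.000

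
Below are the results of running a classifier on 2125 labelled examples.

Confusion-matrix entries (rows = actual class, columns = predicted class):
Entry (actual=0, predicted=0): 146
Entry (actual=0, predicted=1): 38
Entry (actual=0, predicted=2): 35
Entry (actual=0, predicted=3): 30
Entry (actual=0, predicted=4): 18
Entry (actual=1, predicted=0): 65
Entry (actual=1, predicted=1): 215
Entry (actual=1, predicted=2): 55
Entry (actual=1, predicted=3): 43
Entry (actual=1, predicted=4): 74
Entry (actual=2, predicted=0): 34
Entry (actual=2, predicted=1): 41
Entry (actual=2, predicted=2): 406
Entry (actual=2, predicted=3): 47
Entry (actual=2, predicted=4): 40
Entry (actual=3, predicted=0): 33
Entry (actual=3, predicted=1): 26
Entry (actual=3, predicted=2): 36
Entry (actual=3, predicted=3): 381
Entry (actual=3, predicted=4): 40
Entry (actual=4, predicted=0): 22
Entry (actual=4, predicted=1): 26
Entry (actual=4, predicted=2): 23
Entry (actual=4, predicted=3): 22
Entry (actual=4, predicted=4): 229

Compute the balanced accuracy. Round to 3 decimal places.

0.637

Balanced accuracy = mean of per-class recall.
  0: recall = 146/267 = 0.5468
  1: recall = 215/452 = 0.4757
  2: recall = 406/568 = 0.7148
  3: recall = 381/516 = 0.7384
  4: recall = 229/322 = 0.7112
Mean = (0.5468 + 0.4757 + 0.7148 + 0.7384 + 0.7112) / 5 = 0.637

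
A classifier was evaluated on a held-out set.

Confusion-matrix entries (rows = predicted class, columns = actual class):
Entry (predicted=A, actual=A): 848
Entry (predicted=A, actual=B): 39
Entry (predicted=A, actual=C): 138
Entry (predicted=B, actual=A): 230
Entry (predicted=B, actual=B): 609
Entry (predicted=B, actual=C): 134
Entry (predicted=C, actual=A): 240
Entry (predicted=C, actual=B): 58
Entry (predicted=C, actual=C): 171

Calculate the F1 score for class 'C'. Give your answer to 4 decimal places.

Take TP from the diagonal, FP from the rest of the 'C' prediction marginal, FN from the rest of the 'C' actual marginal.
F1 score = 2·TP/(2·TP+FP+FN).
C: TP=171, FP=240+58=298, FN=138+134=272 → 342/912 = 0.37500

0.3750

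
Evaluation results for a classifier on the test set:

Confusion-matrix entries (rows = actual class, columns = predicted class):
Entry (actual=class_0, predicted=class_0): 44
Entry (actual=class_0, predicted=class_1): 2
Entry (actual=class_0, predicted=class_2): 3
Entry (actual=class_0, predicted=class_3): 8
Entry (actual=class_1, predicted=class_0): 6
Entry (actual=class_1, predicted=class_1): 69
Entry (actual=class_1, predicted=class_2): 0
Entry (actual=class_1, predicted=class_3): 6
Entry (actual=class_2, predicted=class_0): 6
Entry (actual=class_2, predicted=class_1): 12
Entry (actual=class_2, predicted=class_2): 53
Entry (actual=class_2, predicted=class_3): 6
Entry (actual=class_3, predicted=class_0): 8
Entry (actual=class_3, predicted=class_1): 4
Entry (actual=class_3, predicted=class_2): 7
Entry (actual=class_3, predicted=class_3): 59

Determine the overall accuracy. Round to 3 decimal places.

Accuracy = trace / total = (44+69+53+59=225) / 293 = 225/293 = 0.768

0.768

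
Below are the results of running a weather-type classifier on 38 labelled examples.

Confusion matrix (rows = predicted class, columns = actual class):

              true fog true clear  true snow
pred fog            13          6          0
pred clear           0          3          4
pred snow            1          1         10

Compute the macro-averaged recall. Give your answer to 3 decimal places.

Per-class recall (TP/(TP+FN)):
  fog: TP=13, FN=0+1=1 → 13/14 = 0.9286
  clear: TP=3, FN=6+1=7 → 3/10 = 0.3000
  snow: TP=10, FN=0+4=4 → 10/14 = 0.7143
Macro-recall = mean = (0.9286 + 0.3000 + 0.7143) / 3 = 0.648

0.648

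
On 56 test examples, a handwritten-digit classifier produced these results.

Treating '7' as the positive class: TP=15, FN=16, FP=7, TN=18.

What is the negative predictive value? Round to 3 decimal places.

NPV = TN/(TN+FN) = 18/(18+16) = 0.529

0.529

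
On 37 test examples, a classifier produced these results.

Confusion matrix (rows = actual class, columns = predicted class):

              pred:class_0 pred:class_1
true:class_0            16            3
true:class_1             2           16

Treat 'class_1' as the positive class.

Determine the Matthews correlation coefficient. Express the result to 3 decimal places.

MCC = (TP·TN − FP·FN) / √((TP+FP)(TP+FN)(TN+FP)(TN+FN))
Numerator = 16·16 − 3·2 = 250
Denominator = √(19·18·19·18) = √116964 = 342.0000
MCC = 250 / 342.0000 = 0.731

0.731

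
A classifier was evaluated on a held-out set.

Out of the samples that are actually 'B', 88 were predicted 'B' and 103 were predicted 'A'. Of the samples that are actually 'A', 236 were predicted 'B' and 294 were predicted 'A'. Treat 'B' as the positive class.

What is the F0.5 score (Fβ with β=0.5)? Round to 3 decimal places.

0.296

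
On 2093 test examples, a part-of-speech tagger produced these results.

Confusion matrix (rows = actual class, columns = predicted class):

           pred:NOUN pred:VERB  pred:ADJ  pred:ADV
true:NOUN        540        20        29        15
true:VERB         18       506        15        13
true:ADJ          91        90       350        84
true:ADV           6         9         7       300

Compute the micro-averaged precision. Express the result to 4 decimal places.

Micro-averaging pools counts across classes: ΣTP=1696, ΣFP=397, ΣFN=397.
Micro-precision = TP/(TP+FP) on pooled counts = 0.8103 (equals overall accuracy in single-label multiclass).

0.8103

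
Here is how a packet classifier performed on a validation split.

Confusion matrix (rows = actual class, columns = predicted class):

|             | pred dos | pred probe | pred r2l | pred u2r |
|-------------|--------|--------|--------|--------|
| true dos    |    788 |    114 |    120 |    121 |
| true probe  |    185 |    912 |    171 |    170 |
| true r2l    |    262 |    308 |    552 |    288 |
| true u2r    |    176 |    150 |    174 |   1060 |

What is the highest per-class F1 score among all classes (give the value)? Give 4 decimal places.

Per-class F1 score (2·TP/(2·TP+FP+FN)):
  dos: TP=788, FP=185+262+176=623, FN=114+120+121=355 → 1576/2554 = 0.61707
  probe: TP=912, FP=114+308+150=572, FN=185+171+170=526 → 1824/2922 = 0.62423
  r2l: TP=552, FP=120+171+174=465, FN=262+308+288=858 → 1104/2427 = 0.45488
  u2r: TP=1060, FP=121+170+288=579, FN=176+150+174=500 → 2120/3199 = 0.66271
Highest is class 'u2r' with F1 score = 0.6627.

0.6627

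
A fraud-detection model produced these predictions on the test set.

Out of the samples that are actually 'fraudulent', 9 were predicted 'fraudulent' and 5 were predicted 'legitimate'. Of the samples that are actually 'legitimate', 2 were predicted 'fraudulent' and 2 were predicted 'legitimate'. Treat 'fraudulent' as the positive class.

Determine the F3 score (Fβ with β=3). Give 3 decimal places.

Fβ = (1+β²)·TP / ((1+β²)·TP + β²·FN + FP), with β²=9
= 10·9 / (10·9 + 9·5 + 2) = 0.657

0.657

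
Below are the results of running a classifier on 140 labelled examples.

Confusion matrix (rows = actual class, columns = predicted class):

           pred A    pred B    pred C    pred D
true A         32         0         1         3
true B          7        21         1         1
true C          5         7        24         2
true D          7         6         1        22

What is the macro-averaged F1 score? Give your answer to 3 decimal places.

0.704

Per-class F1 score (2·TP/(2·TP+FP+FN)):
  A: TP=32, FP=7+5+7=19, FN=0+1+3=4 → 64/87 = 0.7356
  B: TP=21, FP=0+7+6=13, FN=7+1+1=9 → 42/64 = 0.6563
  C: TP=24, FP=1+1+1=3, FN=5+7+2=14 → 48/65 = 0.7385
  D: TP=22, FP=3+1+2=6, FN=7+6+1=14 → 44/64 = 0.6875
Macro-F1 score = mean = (0.7356 + 0.6563 + 0.7385 + 0.6875) / 4 = 0.704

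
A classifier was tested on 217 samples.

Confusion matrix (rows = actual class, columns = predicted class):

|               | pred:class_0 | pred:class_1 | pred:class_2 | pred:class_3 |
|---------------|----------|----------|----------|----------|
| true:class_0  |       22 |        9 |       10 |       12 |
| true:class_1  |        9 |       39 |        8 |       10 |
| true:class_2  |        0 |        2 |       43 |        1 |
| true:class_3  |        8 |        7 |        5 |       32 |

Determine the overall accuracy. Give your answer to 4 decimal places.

0.6267

Accuracy = trace / total = (22+39+43+32=136) / 217 = 136/217 = 0.6267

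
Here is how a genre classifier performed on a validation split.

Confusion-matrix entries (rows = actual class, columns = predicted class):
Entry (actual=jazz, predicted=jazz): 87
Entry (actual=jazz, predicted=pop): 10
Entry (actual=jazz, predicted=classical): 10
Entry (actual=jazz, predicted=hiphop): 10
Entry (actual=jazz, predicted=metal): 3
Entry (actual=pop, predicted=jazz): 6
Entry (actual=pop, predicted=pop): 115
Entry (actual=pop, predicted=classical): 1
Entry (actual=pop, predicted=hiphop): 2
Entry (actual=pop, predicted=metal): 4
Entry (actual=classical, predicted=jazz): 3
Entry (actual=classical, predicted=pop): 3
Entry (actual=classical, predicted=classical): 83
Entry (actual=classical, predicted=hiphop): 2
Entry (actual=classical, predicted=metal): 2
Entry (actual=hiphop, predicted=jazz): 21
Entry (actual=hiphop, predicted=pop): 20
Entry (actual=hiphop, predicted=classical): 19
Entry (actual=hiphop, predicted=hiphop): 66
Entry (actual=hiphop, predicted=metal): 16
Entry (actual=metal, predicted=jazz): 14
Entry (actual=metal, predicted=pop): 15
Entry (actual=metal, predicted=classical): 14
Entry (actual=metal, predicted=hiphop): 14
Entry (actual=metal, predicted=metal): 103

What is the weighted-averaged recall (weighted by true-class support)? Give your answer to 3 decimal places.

0.706

Per-class recall (TP/(TP+FN)):
  jazz: TP=87, FN=10+10+10+3=33 → 87/120 = 0.7250
  pop: TP=115, FN=6+1+2+4=13 → 115/128 = 0.8984
  classical: TP=83, FN=3+3+2+2=10 → 83/93 = 0.8925
  hiphop: TP=66, FN=21+20+19+16=76 → 66/142 = 0.4648
  metal: TP=103, FN=14+15+14+14=57 → 103/160 = 0.6438
Weighted-recall = Σ (supportᵢ/N)·recallᵢ with N=643: (120/643)·0.7250 + (128/643)·0.8984 + (93/643)·0.8925 + (142/643)·0.4648 + (160/643)·0.6438 = 0.706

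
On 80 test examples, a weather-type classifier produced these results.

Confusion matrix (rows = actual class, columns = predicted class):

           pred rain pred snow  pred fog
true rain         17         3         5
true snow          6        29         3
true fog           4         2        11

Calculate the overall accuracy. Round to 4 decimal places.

0.7125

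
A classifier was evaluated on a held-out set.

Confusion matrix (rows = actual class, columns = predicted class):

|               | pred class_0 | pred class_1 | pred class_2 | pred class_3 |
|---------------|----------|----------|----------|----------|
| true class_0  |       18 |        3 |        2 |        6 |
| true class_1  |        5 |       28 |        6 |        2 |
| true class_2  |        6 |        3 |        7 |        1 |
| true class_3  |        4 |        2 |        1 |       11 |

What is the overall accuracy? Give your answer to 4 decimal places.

0.6095

Accuracy = trace / total = (18+28+7+11=64) / 105 = 64/105 = 0.6095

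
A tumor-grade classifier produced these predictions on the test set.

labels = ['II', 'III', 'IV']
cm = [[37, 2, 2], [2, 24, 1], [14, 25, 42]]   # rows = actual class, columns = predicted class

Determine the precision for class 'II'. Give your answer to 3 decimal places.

0.698

precision = TP/(TP+FP).
II: TP=37, FP=2+14=16 → 37/53 = 0.6981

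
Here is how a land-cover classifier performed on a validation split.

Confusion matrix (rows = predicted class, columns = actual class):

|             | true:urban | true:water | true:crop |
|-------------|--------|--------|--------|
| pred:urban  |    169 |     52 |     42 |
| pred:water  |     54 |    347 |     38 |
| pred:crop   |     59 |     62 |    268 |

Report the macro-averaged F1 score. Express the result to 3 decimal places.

Per-class F1 score (2·TP/(2·TP+FP+FN)):
  urban: TP=169, FP=52+42=94, FN=54+59=113 → 338/545 = 0.6202
  water: TP=347, FP=54+38=92, FN=52+62=114 → 694/900 = 0.7711
  crop: TP=268, FP=59+62=121, FN=42+38=80 → 536/737 = 0.7273
Macro-F1 score = mean = (0.6202 + 0.7711 + 0.7273) / 3 = 0.706

0.706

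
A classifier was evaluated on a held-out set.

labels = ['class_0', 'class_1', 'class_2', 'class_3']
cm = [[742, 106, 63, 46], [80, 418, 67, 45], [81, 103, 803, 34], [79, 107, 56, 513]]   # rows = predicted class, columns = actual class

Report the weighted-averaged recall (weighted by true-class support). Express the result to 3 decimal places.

0.741

Per-class recall (TP/(TP+FN)):
  class_0: TP=742, FN=80+81+79=240 → 742/982 = 0.7556
  class_1: TP=418, FN=106+103+107=316 → 418/734 = 0.5695
  class_2: TP=803, FN=63+67+56=186 → 803/989 = 0.8119
  class_3: TP=513, FN=46+45+34=125 → 513/638 = 0.8041
Weighted-recall = Σ (supportᵢ/N)·recallᵢ with N=3343: (982/3343)·0.7556 + (734/3343)·0.5695 + (989/3343)·0.8119 + (638/3343)·0.8041 = 0.741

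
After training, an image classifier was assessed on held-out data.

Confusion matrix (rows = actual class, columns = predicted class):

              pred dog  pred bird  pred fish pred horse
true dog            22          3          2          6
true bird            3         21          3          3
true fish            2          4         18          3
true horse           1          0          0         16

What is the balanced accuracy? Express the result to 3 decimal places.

0.744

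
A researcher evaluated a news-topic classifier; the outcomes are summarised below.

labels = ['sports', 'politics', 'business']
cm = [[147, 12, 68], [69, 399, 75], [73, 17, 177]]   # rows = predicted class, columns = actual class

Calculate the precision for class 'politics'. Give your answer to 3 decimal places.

0.735

Take TP from the diagonal, FP from the rest of the 'politics' prediction marginal, FN from the rest of the 'politics' actual marginal.
precision = TP/(TP+FP).
politics: TP=399, FP=69+75=144 → 399/543 = 0.7348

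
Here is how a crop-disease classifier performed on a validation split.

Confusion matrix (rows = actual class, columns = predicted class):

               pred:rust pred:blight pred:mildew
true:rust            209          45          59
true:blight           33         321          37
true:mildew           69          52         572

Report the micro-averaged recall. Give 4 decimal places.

0.7888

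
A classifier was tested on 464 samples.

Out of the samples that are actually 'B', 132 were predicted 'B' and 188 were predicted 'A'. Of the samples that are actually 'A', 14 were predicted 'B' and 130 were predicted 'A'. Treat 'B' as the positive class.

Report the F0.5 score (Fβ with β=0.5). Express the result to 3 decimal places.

0.730

Fβ = (1+β²)·TP / ((1+β²)·TP + β²·FN + FP), with β²=1/4
= 1.25·132 / (1.25·132 + 0.25·188 + 14) = 0.730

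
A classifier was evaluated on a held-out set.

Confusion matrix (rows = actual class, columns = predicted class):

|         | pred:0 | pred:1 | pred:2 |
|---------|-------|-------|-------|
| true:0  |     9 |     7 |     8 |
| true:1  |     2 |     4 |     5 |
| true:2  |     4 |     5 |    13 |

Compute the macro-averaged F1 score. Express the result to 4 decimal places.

0.4332

Per-class F1 score (2·TP/(2·TP+FP+FN)):
  0: TP=9, FP=2+4=6, FN=7+8=15 → 18/39 = 0.46154
  1: TP=4, FP=7+5=12, FN=2+5=7 → 8/27 = 0.29630
  2: TP=13, FP=8+5=13, FN=4+5=9 → 26/48 = 0.54167
Macro-F1 score = mean = (0.46154 + 0.29630 + 0.54167) / 3 = 0.4332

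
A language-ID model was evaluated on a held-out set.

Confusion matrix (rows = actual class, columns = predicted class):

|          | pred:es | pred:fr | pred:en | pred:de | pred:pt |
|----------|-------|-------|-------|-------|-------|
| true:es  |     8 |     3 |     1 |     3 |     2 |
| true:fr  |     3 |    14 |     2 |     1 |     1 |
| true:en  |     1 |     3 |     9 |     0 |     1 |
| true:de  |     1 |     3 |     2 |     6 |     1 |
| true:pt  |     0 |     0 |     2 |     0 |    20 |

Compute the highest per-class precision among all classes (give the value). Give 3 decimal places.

Per-class precision (TP/(TP+FP)):
  es: TP=8, FP=3+1+1+0=5 → 8/13 = 0.6154
  fr: TP=14, FP=3+3+3+0=9 → 14/23 = 0.6087
  en: TP=9, FP=1+2+2+2=7 → 9/16 = 0.5625
  de: TP=6, FP=3+1+0+0=4 → 6/10 = 0.6000
  pt: TP=20, FP=2+1+1+1=5 → 20/25 = 0.8000
Highest is class 'pt' with precision = 0.800.

0.800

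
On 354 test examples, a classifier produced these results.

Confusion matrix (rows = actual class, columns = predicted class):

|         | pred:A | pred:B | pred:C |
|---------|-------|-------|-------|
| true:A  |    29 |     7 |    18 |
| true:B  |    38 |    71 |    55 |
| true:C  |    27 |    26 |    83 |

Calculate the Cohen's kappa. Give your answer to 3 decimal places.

Observed agreement pₒ = trace/N = 183/354 = 0.5169
Expected agreement pₑ = Σ (rowᵢ·colᵢ)/N² = (54·94 + 164·104 + 136·156)/354² = 0.3459
κ = (pₒ − pₑ)/(1 − pₑ) = (0.5169 − 0.3459)/(1 − 0.3459) = 0.261

0.261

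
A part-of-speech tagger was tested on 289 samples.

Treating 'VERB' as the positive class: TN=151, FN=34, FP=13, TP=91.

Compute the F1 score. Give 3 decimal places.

Precision = TP/(TP+FP) = 91/104 = 0.8750
Recall = TP/(TP+FN) = 91/125 = 0.7280
F1 = 2·TP/(2·TP+FP+FN) = 182/229 = 0.795

0.795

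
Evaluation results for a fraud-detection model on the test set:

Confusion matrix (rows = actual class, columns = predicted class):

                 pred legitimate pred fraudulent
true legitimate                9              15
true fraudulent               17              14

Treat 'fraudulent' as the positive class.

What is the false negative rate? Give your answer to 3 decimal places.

FNR = FN/(FN+TP) = 17/(17+14) = 0.548

0.548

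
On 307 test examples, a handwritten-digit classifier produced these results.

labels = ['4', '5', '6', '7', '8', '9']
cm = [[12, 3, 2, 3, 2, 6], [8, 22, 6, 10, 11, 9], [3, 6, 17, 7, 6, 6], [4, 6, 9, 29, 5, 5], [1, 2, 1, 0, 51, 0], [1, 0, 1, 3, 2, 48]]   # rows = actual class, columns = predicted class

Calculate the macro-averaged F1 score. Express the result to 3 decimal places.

Per-class F1 score (2·TP/(2·TP+FP+FN)):
  4: TP=12, FP=8+3+4+1+1=17, FN=3+2+3+2+6=16 → 24/57 = 0.4211
  5: TP=22, FP=3+6+6+2+0=17, FN=8+6+10+11+9=44 → 44/105 = 0.4190
  6: TP=17, FP=2+6+9+1+1=19, FN=3+6+7+6+6=28 → 34/81 = 0.4198
  7: TP=29, FP=3+10+7+0+3=23, FN=4+6+9+5+5=29 → 58/110 = 0.5273
  8: TP=51, FP=2+11+6+5+2=26, FN=1+2+1+0+0=4 → 102/132 = 0.7727
  9: TP=48, FP=6+9+6+5+0=26, FN=1+0+1+3+2=7 → 96/129 = 0.7442
Macro-F1 score = mean = (0.4211 + 0.4190 + 0.4198 + 0.5273 + 0.7727 + 0.7442) / 6 = 0.551

0.551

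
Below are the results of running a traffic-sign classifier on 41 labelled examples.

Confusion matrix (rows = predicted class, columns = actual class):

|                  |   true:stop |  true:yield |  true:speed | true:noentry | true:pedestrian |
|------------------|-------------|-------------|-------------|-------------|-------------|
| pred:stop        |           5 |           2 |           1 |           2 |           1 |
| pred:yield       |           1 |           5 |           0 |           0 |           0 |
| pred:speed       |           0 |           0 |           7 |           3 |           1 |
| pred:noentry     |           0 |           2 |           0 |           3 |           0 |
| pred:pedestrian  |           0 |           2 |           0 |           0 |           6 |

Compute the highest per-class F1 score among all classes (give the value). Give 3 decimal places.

Per-class F1 score (2·TP/(2·TP+FP+FN)):
  stop: TP=5, FP=2+1+2+1=6, FN=1+0+0+0=1 → 10/17 = 0.5882
  yield: TP=5, FP=1+0+0+0=1, FN=2+0+2+2=6 → 10/17 = 0.5882
  speed: TP=7, FP=0+0+3+1=4, FN=1+0+0+0=1 → 14/19 = 0.7368
  noentry: TP=3, FP=0+2+0+0=2, FN=2+0+3+0=5 → 6/13 = 0.4615
  pedestrian: TP=6, FP=0+2+0+0=2, FN=1+0+1+0=2 → 12/16 = 0.7500
Highest is class 'pedestrian' with F1 score = 0.750.

0.750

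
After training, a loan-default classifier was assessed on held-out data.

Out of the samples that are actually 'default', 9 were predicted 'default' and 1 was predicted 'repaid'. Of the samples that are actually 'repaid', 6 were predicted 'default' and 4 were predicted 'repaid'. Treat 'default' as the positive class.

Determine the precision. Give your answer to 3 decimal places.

0.600

Precision = TP/(TP+FP) = 9/(9+6) = 9/15 = 0.600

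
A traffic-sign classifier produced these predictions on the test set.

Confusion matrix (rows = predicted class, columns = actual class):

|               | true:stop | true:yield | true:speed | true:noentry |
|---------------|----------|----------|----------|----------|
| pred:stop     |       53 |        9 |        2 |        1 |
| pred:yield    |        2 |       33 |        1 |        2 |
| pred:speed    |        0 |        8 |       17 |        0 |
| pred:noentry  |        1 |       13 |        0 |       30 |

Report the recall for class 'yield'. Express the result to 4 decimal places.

0.5238

Take TP from the diagonal, FP from the rest of the 'yield' prediction marginal, FN from the rest of the 'yield' actual marginal.
recall = TP/(TP+FN).
yield: TP=33, FN=9+8+13=30 → 33/63 = 0.52381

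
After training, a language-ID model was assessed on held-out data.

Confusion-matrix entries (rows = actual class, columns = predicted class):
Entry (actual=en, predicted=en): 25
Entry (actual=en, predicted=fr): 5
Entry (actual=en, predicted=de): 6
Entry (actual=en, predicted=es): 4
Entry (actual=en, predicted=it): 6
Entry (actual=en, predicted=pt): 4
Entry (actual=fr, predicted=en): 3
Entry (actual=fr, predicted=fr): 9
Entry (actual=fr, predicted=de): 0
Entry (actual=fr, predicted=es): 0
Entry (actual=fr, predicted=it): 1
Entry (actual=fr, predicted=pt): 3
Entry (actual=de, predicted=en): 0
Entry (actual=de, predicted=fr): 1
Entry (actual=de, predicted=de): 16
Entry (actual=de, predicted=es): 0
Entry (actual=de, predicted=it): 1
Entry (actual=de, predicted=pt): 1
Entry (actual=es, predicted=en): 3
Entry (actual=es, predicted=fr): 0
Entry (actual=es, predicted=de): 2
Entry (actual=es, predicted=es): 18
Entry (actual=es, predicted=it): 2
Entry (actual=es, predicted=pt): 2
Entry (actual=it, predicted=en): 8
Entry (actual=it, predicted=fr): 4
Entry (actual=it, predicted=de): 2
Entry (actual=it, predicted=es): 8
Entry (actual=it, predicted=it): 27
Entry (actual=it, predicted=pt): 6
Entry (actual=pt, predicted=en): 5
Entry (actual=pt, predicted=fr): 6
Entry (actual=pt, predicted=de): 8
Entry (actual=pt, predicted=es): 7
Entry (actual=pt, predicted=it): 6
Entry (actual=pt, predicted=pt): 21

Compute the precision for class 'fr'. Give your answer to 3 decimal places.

0.360

Take TP from the diagonal, FP from the rest of the 'fr' prediction marginal, FN from the rest of the 'fr' actual marginal.
precision = TP/(TP+FP).
fr: TP=9, FP=5+1+0+4+6=16 → 9/25 = 0.3600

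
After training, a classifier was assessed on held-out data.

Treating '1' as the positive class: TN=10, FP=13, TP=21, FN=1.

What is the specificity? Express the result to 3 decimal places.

Specificity = TN/(TN+FP) = 10/(10+13) = 0.435

0.435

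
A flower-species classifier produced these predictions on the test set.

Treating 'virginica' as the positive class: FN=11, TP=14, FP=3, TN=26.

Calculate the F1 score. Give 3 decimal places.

0.667

Precision = TP/(TP+FP) = 14/17 = 0.8235
Recall = TP/(TP+FN) = 14/25 = 0.5600
F1 = 2·TP/(2·TP+FP+FN) = 28/42 = 0.667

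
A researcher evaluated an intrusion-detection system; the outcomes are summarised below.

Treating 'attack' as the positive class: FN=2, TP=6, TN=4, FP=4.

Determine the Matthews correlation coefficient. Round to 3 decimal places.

0.258

MCC = (TP·TN − FP·FN) / √((TP+FP)(TP+FN)(TN+FP)(TN+FN))
Numerator = 6·4 − 4·2 = 16
Denominator = √(10·8·8·6) = √3840 = 61.9677
MCC = 16 / 61.9677 = 0.258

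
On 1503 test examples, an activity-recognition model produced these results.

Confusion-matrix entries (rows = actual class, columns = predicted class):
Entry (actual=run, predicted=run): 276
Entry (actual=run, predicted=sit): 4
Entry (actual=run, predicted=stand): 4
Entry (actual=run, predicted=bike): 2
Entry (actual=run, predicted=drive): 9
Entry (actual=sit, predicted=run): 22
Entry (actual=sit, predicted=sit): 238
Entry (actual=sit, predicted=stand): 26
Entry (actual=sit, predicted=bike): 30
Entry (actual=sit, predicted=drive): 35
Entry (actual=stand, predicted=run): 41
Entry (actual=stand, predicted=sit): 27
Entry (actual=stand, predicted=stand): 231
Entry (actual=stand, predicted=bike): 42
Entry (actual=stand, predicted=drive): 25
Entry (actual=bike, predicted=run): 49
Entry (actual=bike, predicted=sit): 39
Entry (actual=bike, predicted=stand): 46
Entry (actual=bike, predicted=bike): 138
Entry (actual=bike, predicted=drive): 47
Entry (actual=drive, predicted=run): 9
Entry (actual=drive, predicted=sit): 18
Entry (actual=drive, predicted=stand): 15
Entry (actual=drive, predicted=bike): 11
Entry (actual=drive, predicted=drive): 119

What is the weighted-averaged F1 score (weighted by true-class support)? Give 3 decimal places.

0.659

Per-class F1 score (2·TP/(2·TP+FP+FN)):
  run: TP=276, FP=22+41+49+9=121, FN=4+4+2+9=19 → 552/692 = 0.7977
  sit: TP=238, FP=4+27+39+18=88, FN=22+26+30+35=113 → 476/677 = 0.7031
  stand: TP=231, FP=4+26+46+15=91, FN=41+27+42+25=135 → 462/688 = 0.6715
  bike: TP=138, FP=2+30+42+11=85, FN=49+39+46+47=181 → 276/542 = 0.5092
  drive: TP=119, FP=9+35+25+47=116, FN=9+18+15+11=53 → 238/407 = 0.5848
Weighted-F1 score = Σ (supportᵢ/N)·F1 scoreᵢ with N=1503: (295/1503)·0.7977 + (351/1503)·0.7031 + (366/1503)·0.6715 + (319/1503)·0.5092 + (172/1503)·0.5848 = 0.659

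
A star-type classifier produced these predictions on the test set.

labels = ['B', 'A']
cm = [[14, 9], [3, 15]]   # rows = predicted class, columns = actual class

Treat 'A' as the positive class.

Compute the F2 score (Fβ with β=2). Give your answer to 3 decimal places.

0.658

Fβ = (1+β²)·TP / ((1+β²)·TP + β²·FN + FP), with β²=4
= 5·15 / (5·15 + 4·9 + 3) = 0.658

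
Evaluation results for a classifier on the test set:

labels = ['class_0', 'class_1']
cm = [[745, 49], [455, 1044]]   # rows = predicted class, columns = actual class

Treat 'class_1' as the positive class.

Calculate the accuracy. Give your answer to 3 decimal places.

Accuracy = (TP+TN)/N = (1044+745)/2293 = 0.780

0.780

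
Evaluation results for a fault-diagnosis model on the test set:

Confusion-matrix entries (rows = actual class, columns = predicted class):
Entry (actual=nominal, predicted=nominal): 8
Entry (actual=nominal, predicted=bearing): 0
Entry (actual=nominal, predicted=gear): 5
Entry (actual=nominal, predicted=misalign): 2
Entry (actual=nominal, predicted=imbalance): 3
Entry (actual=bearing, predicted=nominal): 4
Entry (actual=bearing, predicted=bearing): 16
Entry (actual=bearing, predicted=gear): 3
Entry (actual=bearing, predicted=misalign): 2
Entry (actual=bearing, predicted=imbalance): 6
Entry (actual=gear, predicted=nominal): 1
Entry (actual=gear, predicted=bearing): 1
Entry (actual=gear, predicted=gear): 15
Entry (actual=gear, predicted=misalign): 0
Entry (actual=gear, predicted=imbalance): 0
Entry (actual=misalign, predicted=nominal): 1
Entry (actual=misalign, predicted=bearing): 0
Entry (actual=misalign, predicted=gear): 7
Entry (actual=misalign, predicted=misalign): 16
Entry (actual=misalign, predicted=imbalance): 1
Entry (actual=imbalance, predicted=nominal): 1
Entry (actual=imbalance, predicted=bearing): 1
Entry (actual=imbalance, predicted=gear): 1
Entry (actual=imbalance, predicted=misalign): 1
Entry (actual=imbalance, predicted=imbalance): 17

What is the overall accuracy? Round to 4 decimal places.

Accuracy = trace / total = (8+16+15+16+17=72) / 112 = 72/112 = 0.6429

0.6429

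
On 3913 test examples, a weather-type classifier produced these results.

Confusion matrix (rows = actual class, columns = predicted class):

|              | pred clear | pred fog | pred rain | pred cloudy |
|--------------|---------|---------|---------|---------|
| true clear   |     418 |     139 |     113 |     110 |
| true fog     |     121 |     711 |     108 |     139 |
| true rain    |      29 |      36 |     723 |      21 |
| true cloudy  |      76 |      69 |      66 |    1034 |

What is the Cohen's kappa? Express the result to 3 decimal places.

0.646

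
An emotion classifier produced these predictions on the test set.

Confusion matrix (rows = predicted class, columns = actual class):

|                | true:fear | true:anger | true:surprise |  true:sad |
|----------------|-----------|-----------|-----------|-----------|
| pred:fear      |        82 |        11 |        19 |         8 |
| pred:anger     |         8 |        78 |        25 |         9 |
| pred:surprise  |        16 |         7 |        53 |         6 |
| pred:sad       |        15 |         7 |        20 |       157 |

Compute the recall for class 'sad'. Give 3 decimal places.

0.872

Take TP from the diagonal, FP from the rest of the 'sad' prediction marginal, FN from the rest of the 'sad' actual marginal.
recall = TP/(TP+FN).
sad: TP=157, FN=8+9+6=23 → 157/180 = 0.8722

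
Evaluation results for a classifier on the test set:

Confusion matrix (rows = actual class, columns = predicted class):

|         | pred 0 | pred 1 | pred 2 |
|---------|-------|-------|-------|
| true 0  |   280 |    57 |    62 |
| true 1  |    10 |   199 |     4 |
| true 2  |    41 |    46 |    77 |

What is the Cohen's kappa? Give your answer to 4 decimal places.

Observed agreement pₒ = trace/N = 556/776 = 0.71649
Expected agreement pₑ = Σ (rowᵢ·colᵢ)/N² = (399·331 + 213·302 + 164·143)/776² = 0.36509
κ = (pₒ − pₑ)/(1 − pₑ) = (0.71649 − 0.36509)/(1 − 0.36509) = 0.5535

0.5535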